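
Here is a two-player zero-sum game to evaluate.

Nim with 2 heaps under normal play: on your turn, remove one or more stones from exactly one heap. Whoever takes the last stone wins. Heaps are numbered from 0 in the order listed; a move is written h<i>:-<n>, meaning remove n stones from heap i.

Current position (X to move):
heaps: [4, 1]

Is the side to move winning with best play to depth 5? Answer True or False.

ply 1, X at (4,1) | h0:-1=-1→(3,1); h0:-2=-1→(2,1); h0:-3=+1→(1,1)*; h0:-4=-1→(0,1); h1:-1=-1→(4,0)
ply 2, O at (1,1) | h0:-1=-1→(0,1)*; h1:-1=-1→(1,0)
ply 3, X at (0,1) | h1:-1=+1→(0,0)*
ply 4: (0,0) is terminal -1 (O); from (4,1) depth 5

X winning at [(4,1)]: True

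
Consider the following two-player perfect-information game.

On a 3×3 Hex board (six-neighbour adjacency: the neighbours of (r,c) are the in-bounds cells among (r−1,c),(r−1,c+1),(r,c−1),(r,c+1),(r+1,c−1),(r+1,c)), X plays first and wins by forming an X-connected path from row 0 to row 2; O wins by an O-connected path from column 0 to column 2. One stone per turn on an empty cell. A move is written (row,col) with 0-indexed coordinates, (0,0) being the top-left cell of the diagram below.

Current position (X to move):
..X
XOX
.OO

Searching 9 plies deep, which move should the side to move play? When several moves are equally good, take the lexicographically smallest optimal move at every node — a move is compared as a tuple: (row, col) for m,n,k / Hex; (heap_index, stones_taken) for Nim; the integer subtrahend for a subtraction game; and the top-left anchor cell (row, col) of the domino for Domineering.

p1 X@[..X/XOX/.OO]: (0,0)[X.X/XOX/.OO]-1 (0,1)[.XX/XOX/.OO]-1 (2,0)[..X/XOX/XOO]+1*
p2 O@[..X/XOX/XOO]: (0,0)[O.X/XOX/XOO]-1* (0,1)[.OX/XOX/XOO]-1
p3 X@[O.X/XOX/XOO]: (0,1)[OXX/XOX/XOO]+1*
p4 O@[OXX/XOX/XOO] terminal -1; root [..X/XOX/.OO] d9

X's best at [..X/XOX/.OO]: (2,0)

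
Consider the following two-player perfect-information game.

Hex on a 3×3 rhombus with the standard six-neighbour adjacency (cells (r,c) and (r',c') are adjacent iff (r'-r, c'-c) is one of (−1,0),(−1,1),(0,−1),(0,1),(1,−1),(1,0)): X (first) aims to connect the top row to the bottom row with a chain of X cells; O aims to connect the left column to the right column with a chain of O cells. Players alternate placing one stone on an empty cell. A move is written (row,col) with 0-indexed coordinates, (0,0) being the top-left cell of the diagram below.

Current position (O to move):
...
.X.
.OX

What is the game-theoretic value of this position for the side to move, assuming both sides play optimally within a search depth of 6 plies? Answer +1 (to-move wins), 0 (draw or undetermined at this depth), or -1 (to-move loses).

ply 1, O at .../.X./.OX | (0,0)=-1→O../.X./.OX*; (0,1)=-1→.O./.X./.OX; (0,2)=-1→..O/.X./.OX; (1,0)=-1→.../OX./.OX; (1,2)=-1→.../.XO/.OX; (2,0)=-1→.../.X./OOX
ply 2, X at O../.X./.OX | (0,1)=+1→OX./.X./.OX*; (0,2)=+1→O.X/.X./.OX; (1,0)=+1→O../XX./.OX; (1,2)=+1→O../.XX/.OX; (2,0)=+1→O../.X./XOX
ply 3, O at OX./.X./.OX | (0,2)=-1→OXO/.X./.OX*; (1,0)=-1→OX./OX./.OX; (1,2)=-1→OX./.XO/.OX; (2,0)=-1→OX./.X./OOX
ply 4, X at OXO/.X./.OX | (1,0)=+1→OXO/XX./.OX*; (1,2)=+1→OXO/.XX/.OX; (2,0)=+1→OXO/.X./XOX
ply 5, O at OXO/XX./.OX | (1,2)=-1→OXO/XXO/.OX*; (2,0)=-1→OXO/XX./OOX
ply 6, X at OXO/XXO/.OX | (2,0)=+1→OXO/XXO/XOX*
ply 7: OXO/XXO/XOX is terminal -1 (O); from .../.X./.OX depth 6

value(.../.X./.OX, O) = -1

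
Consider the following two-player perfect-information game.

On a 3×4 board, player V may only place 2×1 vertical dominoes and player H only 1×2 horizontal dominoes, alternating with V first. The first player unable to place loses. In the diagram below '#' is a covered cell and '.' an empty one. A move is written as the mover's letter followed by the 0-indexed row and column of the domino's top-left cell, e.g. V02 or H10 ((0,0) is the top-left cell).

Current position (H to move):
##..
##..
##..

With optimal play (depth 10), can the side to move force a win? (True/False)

H winning at [##../##../##..]: True

[##../##../##..] H move#1: H02:-1/####/##../##.., H12:+1/##../####/##..*, H22:-1/##../##../####
[##../####/##..] end (terminal -1, V#2); searched ##../##../##.. to 10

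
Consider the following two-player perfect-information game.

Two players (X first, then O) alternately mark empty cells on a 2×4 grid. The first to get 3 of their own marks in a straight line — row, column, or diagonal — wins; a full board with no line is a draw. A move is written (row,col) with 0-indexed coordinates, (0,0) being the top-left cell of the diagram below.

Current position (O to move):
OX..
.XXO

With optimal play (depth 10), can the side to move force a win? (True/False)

[OX../.XXO] O move#1: (0,2):-1/OXO./.XXO, (0,3):-1/OX.O/.XXO, (1,0):+0/OX../OXXO*
[OX../OXXO] X move#2: (0,2):+0/OXX./OXXO*, (0,3):+0/OX.X/OXXO
[OXX./OXXO] O move#3: (0,3):+0/OXXO/OXXO*
[OXXO/OXXO] end (terminal +0, X#4); searched OX../.XXO to 10

O winning at [OX../.XXO]: False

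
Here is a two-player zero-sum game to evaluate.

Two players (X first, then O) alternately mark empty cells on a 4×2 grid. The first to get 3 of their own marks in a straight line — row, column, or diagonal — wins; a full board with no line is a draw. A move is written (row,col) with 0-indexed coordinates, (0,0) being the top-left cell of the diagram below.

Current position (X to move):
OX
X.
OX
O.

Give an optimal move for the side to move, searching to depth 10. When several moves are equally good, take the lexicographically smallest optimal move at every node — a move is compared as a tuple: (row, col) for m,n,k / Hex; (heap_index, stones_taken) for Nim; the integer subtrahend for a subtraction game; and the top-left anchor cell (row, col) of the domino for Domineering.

ply 1, X at OX/X./OX/O. | (1,1)=+1→OX/XX/OX/O.*; (3,1)=+0→OX/X./OX/OX
ply 2: OX/XX/OX/O. is terminal -1 (O); from OX/X./OX/O. depth 10

X's best at [OX/X./OX/O.]: (1,1)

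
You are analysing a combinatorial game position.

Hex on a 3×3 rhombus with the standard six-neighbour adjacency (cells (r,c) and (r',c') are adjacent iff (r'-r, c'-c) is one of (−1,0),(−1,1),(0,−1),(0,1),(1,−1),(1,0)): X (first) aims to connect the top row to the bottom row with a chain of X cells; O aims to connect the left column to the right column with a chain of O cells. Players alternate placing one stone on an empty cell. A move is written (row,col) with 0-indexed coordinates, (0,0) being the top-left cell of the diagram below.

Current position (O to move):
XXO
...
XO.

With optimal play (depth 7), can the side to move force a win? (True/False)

O winning at [XXO/.../XO.]: False

ply 1, O at XXO/.../XO. | (1,0)=-1→XXO/O../XO.*; (1,1)=-1→XXO/.O./XO.; (1,2)=-1→XXO/..O/XO.; (2,2)=-1→XXO/.../XOO
ply 2, X at XXO/O../XO. | (1,1)=+1→XXO/OX./XO.*; (1,2)=-1→XXO/O.X/XO.; (2,2)=-1→XXO/O../XOX
ply 3: XXO/OX./XO. is terminal -1 (O); from XXO/.../XO. depth 7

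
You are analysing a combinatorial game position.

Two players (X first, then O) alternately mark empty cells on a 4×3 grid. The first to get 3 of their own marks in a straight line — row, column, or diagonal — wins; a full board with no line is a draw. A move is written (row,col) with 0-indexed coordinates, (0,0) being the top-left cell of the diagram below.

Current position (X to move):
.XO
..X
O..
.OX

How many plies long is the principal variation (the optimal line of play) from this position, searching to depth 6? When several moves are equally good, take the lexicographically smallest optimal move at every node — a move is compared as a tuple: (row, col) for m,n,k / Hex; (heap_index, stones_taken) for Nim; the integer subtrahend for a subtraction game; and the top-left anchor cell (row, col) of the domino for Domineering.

PV length from [.XO/..X/O../.OX]: 3 plies

p1 X@[.XO/..X/O../.OX]: (0,0)[XXO/..X/O../.OX]-1 (1,0)[.XO/X.X/O../.OX]-1 (1,1)[.XO/.XX/O../.OX]+1* (2,1)[.XO/..X/OX./.OX]-1 (2,2)[.XO/..X/O.X/.OX]+1 (3,0)[.XO/..X/O../XOX]-1
p2 O@[.XO/.XX/O../.OX]: (0,0)[OXO/.XX/O../.OX]-1* (1,0)[.XO/OXX/O../.OX]-1 (2,1)[.XO/.XX/OO./.OX]-1 (2,2)[.XO/.XX/O.O/.OX]-1 (3,0)[.XO/.XX/O../OOX]-1
p3 X@[OXO/.XX/O../.OX]: (1,0)[OXO/XXX/O../.OX]+1* (2,1)[OXO/.XX/OX./.OX]+1 (2,2)[OXO/.XX/O.X/.OX]+1 (3,0)[OXO/.XX/O../XOX]-1
p4 O@[OXO/XXX/O../.OX] terminal -1; root [.XO/..X/O../.OX] d6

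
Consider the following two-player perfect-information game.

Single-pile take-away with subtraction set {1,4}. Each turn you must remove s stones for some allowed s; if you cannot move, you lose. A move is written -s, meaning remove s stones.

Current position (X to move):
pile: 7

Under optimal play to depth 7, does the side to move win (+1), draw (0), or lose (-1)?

ply 1, X at 7 | -1=-1→6*; -4=-1→3
ply 2, O at 6 | -1=+1→5*; -4=+1→2
ply 3, X at 5 | -1=-1→4*; -4=-1→1
ply 4, O at 4 | -1=-1→3; -4=+1→0*
ply 5: 0 is terminal -1 (X); from 7 depth 7

value(7, X) = -1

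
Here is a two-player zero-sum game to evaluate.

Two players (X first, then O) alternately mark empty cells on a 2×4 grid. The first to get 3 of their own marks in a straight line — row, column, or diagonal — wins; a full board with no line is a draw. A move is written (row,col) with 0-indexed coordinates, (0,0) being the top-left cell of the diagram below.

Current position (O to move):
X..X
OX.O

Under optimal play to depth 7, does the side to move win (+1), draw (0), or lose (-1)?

p1 O@[X..X/OX.O]: (0,1)[XO.X/OX.O]+0* (0,2)[X.OX/OX.O]+0 (1,2)[X..X/OXOO]+0
p2 X@[XO.X/OX.O]: (0,2)[XOXX/OX.O]+0* (1,2)[XO.X/OXXO]+0
p3 O@[XOXX/OX.O]: (1,2)[XOXX/OXOO]+0*
p4 X@[XOXX/OXOO] terminal +0; root [X..X/OX.O] d7

value(X..X/OX.O, O) = 0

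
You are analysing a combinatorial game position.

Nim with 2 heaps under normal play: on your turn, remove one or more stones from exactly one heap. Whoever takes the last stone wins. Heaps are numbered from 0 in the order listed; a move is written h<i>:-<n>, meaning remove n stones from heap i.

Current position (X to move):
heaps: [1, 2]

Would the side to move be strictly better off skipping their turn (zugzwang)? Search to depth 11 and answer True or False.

zugzwang((1,2), X) = False

[(1,2)] X move#1: h0:-1:-1/(0,2), h1:-1:+1/(1,1)*, h1:-2:-1/(1,0)
[(1,1)] O move#2: h0:-1:-1/(0,1)*, h1:-1:-1/(1,0)
[(0,1)] X move#3: h1:-1:+1/(0,0)*
[(0,0)] end (terminal -1, O#4); searched (1,2) to 11
if X skipped the turn, O would face:
~ [(1,2)] O move#1: h0:-1:-1/(0,2), h1:-1:+1/(1,1)*, h1:-2:-1/(1,0)
~ [(1,1)] X move#2: h0:-1:-1/(0,1)*, h1:-1:-1/(1,0)
~ [(0,1)] O move#3: h1:-1:+1/(0,0)*
~ [(0,0)] end (terminal -1, X#4); searched (1,2) to 11
compare (X): move=+1 vs pass=-1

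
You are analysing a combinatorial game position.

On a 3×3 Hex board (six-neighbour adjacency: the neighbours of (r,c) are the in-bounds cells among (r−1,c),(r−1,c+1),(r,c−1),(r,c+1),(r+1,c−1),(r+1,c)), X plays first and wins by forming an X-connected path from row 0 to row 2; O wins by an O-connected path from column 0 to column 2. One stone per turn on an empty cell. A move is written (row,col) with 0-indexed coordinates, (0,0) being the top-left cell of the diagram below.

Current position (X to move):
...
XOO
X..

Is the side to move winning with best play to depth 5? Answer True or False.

X winning at [.../XOO/X..]: True

p1 X@[.../XOO/X..]: (0,0)[X../XOO/X..]+1* (0,1)[.X./XOO/X..]+1 (0,2)[..X/XOO/X..]+1 (2,1)[.../XOO/XX.]+1 (2,2)[.../XOO/X.X]+1
p2 O@[X../XOO/X..] terminal -1; root [.../XOO/X..] d5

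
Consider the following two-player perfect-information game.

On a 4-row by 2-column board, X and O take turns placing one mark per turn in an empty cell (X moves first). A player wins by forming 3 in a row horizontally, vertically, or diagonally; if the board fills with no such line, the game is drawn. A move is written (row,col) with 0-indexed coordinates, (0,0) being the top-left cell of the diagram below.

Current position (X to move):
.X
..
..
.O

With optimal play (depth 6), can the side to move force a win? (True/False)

[.X/../../.O] X move#1: (0,0):+0/XX/../../.O*, (1,0):+0/.X/X./../.O, (1,1):+0/.X/.X/../.O, (2,0):+0/.X/../X./.O, (2,1):+0/.X/../.X/.O, (3,0):+0/.X/../../XO
[XX/../../.O] O move#2: (1,0):+0/XX/O./../.O*, (1,1):+0/XX/.O/../.O, (2,0):+0/XX/../O./.O, (2,1):+0/XX/../.O/.O, (3,0):+0/XX/../../OO
[XX/O./../.O] X move#3: (1,1):+0/XX/OX/../.O*, (2,0):+0/XX/O./X./.O, (2,1):+0/XX/O./.X/.O, (3,0):+0/XX/O./../XO
[XX/OX/../.O] O move#4: (2,0):-1/XX/OX/O./.O, (2,1):+0/XX/OX/.O/.O*, (3,0):-1/XX/OX/../OO
[XX/OX/.O/.O] X move#5: (2,0):+0/XX/OX/XO/.O*, (3,0):+0/XX/OX/.O/XO
[XX/OX/XO/.O] O move#6: (3,0):+0/XX/OX/XO/OO*
[XX/OX/XO/OO] end (terminal +0, X#7); searched .X/../../.O to 6

X winning at [.X/../../.O]: False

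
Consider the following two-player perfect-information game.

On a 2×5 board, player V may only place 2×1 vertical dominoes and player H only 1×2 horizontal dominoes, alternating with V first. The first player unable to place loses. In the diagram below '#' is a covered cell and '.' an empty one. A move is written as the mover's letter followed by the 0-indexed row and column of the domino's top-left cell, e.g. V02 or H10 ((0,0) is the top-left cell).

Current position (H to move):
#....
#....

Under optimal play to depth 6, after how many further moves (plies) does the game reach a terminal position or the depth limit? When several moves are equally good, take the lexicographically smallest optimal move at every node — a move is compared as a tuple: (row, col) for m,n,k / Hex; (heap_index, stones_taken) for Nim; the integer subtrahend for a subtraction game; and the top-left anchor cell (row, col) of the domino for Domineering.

p1 H@[#..../#....]: H01[###../#....]-1 H02[#.##./#....]+1* H03[#..##/#....]-1 H11[#..../###..]-1 H12[#..../#.##.]+1 H13[#..../#..##]-1
p2 V@[#.##./#....]: V01[####./##...]-1* V04[#.###/#...#]-1
p3 H@[####./##...]: H12[####./####.]-1 H13[####./##.##]+1*
p4 V@[####./##.##] terminal -1; root [#..../#....] d6

PV length from [#..../#....]: 3 plies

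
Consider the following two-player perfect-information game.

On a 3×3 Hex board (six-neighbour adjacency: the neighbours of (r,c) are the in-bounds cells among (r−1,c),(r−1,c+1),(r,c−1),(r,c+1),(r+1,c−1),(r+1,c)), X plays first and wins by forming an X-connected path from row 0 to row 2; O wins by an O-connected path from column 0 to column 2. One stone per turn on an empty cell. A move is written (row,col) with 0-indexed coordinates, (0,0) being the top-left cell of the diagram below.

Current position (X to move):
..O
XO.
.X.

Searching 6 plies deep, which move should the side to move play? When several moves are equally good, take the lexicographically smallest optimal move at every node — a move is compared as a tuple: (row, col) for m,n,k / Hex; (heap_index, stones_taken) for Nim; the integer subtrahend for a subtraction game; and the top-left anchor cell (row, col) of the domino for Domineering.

X's best at [..O/XO./.X.]: (2,0)

p1 X@[..O/XO./.X.]: (0,0)[X.O/XO./.X.]-1 (0,1)[.XO/XO./.X.]-1 (1,2)[..O/XOX/.X.]-1 (2,0)[..O/XO./XX.]+1* (2,2)[..O/XO./.XX]-1
p2 O@[..O/XO./XX.]: (0,0)[O.O/XO./XX.]-1* (0,1)[.OO/XO./XX.]-1 (1,2)[..O/XOO/XX.]-1 (2,2)[..O/XO./XXO]-1
p3 X@[O.O/XO./XX.]: (0,1)[OXO/XO./XX.]+1* (1,2)[O.O/XOX/XX.]-1 (2,2)[O.O/XO./XXX]-1
p4 O@[OXO/XO./XX.] terminal -1; root [..O/XO./.X.] d6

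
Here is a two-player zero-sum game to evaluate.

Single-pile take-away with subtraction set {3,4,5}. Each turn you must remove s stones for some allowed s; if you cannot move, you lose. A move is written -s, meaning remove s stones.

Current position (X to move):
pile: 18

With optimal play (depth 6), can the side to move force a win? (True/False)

p1 X@[18]: -3[15]-1* -4[14]-1 -5[13]-1
p2 O@[15]: -3[12]-1 -4[11]-1 -5[10]+1*
p3 X@[10]: -3[7]-1* -4[6]-1 -5[5]-1
p4 O@[7]: -3[4]-1 -4[3]-1 -5[2]+1*
p5 X@[2] terminal -1; root [18] d6

X winning at [18]: False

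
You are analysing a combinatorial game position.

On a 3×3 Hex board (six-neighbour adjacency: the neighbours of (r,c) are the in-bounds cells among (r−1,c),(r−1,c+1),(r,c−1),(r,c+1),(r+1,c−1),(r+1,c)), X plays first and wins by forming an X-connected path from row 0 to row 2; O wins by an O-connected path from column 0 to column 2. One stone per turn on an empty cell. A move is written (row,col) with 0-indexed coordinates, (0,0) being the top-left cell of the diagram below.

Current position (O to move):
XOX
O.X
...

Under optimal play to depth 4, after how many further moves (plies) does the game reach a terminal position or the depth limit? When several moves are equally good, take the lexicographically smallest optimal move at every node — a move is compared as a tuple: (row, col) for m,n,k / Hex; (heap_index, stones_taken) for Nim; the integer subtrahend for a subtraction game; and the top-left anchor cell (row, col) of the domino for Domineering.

PV length from [XOX/O.X/...]: 4 plies

p1 O@[XOX/O.X/...]: (1,1)[XOX/OOX/...]-1* (2,0)[XOX/O.X/O..]-1 (2,1)[XOX/O.X/.O.]-1 (2,2)[XOX/O.X/..O]-1
p2 X@[XOX/OOX/...]: (2,0)[XOX/OOX/X..]+1* (2,1)[XOX/OOX/.X.]+1 (2,2)[XOX/OOX/..X]+1
p3 O@[XOX/OOX/X..]: (2,1)[XOX/OOX/XO.]-1* (2,2)[XOX/OOX/X.O]-1
p4 X@[XOX/OOX/XO.]: (2,2)[XOX/OOX/XOX]+1*
p5 O@[XOX/OOX/XOX] terminal -1; root [XOX/O.X/...] d4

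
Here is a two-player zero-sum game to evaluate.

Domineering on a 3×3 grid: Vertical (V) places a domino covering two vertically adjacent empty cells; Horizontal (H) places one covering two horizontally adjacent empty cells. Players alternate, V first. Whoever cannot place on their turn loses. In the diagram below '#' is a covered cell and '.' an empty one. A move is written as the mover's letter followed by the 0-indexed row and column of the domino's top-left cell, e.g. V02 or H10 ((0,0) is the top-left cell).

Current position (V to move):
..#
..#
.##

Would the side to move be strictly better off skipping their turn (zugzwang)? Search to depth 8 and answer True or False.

zugzwang(..#/..#/.##, V) = False

p1 V@[..#/..#/.##]: V00[#.#/#.#/.##]+1* V01[.##/.##/.##]+1 V10[..#/#.#/###]-1
p2 H@[#.#/#.#/.##] terminal -1; root [..#/..#/.##] d8
if V skipped the turn, H would face:
~ p1 H@[..#/..#/.##]: H00[###/..#/.##]-1 H10[..#/###/.##]+1*
~ p2 V@[..#/###/.##] terminal -1; root [..#/..#/.##] d8
compare (V): move=+1 vs pass=-1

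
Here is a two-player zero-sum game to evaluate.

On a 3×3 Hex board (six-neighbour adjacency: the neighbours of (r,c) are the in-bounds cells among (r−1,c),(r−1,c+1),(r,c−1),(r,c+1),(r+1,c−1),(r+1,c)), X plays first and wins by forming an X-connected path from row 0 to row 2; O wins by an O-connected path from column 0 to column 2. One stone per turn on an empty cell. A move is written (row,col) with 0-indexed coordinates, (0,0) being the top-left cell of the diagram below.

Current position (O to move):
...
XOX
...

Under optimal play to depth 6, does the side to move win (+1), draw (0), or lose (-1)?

value(.../XOX/..., O) = -1

ply 1, O at .../XOX/... | (0,0)=-1→O../XOX/...*; (0,1)=-1→.O./XOX/...; (0,2)=-1→..O/XOX/...; (2,0)=-1→.../XOX/O..; (2,1)=-1→.../XOX/.O.; (2,2)=-1→.../XOX/..O
ply 2, X at O../XOX/... | (0,1)=+1→OX./XOX/...*; (0,2)=+1→O.X/XOX/...; (2,0)=+1→O../XOX/X..; (2,1)=-1→O../XOX/.X.; (2,2)=-1→O../XOX/..X
ply 3, O at OX./XOX/... | (0,2)=-1→OXO/XOX/...*; (2,0)=-1→OX./XOX/O..; (2,1)=-1→OX./XOX/.O.; (2,2)=-1→OX./XOX/..O
ply 4, X at OXO/XOX/... | (2,0)=+1→OXO/XOX/X..*; (2,1)=-1→OXO/XOX/.X.; (2,2)=-1→OXO/XOX/..X
ply 5: OXO/XOX/X.. is terminal -1 (O); from .../XOX/... depth 6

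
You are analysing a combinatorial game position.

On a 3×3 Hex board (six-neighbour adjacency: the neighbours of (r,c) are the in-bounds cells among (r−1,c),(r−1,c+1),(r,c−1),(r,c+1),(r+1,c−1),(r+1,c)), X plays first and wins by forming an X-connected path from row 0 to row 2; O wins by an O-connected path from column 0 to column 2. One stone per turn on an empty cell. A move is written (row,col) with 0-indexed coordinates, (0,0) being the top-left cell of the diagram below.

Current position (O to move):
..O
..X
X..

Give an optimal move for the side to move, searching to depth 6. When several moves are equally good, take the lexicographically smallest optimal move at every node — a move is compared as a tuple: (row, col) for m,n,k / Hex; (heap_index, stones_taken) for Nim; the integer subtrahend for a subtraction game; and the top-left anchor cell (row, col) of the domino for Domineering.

O's best at [..O/..X/X..]: (0,1)

[..O/..X/X..] O move#1: (0,0):-1/O.O/..X/X.., (0,1):+1/.OO/..X/X..*, (1,0):+1/..O/O.X/X.., (1,1):-1/..O/.OX/X.., (2,1):-1/..O/..X/XO., (2,2):-1/..O/..X/X.O
[.OO/..X/X..] X move#2: (0,0):-1/XOO/..X/X..*, (1,0):-1/.OO/X.X/X.., (1,1):-1/.OO/.XX/X.., (2,1):-1/.OO/..X/XX., (2,2):-1/.OO/..X/X.X
[XOO/..X/X..] O move#3: (1,0):+1/XOO/O.X/X..*, (1,1):-1/XOO/.OX/X.., (2,1):-1/XOO/..X/XO., (2,2):-1/XOO/..X/X.O
[XOO/O.X/X..] end (terminal -1, X#4); searched ..O/..X/X.. to 6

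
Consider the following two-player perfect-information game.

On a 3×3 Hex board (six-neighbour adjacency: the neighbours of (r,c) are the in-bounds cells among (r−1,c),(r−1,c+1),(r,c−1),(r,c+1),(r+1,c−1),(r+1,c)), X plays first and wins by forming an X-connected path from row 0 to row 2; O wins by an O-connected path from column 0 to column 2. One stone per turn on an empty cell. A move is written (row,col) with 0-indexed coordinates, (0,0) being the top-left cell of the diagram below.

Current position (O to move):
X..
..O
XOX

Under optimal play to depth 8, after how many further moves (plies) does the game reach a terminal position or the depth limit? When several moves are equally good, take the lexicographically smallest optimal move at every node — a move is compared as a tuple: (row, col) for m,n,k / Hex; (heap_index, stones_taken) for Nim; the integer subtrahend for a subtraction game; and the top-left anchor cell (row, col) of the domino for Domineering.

p1 O@[X../..O/XOX]: (0,1)[XO./..O/XOX]-1* (0,2)[X.O/..O/XOX]-1 (1,0)[X../O.O/XOX]-1 (1,1)[X../.OO/XOX]-1
p2 X@[XO./..O/XOX]: (0,2)[XOX/..O/XOX]+1* (1,0)[XO./X.O/XOX]+1 (1,1)[XO./.XO/XOX]+1
p3 O@[XOX/..O/XOX]: (1,0)[XOX/O.O/XOX]-1* (1,1)[XOX/.OO/XOX]-1
p4 X@[XOX/O.O/XOX]: (1,1)[XOX/OXO/XOX]+1*
p5 O@[XOX/OXO/XOX] terminal -1; root [X../..O/XOX] d8

PV length from [X../..O/XOX]: 4 plies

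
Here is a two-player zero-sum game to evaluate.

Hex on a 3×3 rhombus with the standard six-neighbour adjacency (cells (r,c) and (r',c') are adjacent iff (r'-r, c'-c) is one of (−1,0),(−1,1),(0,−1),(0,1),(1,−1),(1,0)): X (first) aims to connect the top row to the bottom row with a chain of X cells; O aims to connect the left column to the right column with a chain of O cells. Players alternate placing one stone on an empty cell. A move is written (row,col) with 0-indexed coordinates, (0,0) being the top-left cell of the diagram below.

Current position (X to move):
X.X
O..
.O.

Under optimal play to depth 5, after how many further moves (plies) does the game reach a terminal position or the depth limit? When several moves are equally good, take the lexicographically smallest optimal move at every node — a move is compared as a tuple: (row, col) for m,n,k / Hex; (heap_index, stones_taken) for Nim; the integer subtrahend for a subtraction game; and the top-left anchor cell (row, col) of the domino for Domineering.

p1 X@[X.X/O../.O.]: (0,1)[XXX/O../.O.]-1* (1,1)[X.X/OX./.O.]-1 (1,2)[X.X/O.X/.O.]-1 (2,0)[X.X/O../XO.]-1 (2,2)[X.X/O../.OX]-1
p2 O@[XXX/O../.O.]: (1,1)[XXX/OO./.O.]+1* (1,2)[XXX/O.O/.O.]+1 (2,0)[XXX/O../OO.]+1 (2,2)[XXX/O../.OO]+1
p3 X@[XXX/OO./.O.]: (1,2)[XXX/OOX/.O.]-1* (2,0)[XXX/OO./XO.]-1 (2,2)[XXX/OO./.OX]-1
p4 O@[XXX/OOX/.O.]: (2,0)[XXX/OOX/OO.]-1 (2,2)[XXX/OOX/.OO]+1*
p5 X@[XXX/OOX/.OO] terminal -1; root [X.X/O../.O.] d5

PV length from [X.X/O../.O.]: 4 plies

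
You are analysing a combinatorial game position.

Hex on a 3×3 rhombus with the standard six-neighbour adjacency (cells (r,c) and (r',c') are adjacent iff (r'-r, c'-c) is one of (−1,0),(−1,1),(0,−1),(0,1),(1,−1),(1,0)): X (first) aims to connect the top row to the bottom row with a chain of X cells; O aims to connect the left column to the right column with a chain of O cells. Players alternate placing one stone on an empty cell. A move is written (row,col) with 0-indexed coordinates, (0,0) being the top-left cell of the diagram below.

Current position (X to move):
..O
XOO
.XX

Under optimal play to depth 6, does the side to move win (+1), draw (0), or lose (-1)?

value(..O/XOO/.XX, X) = +1

[..O/XOO/.XX] X move#1: (0,0):-1/X.O/XOO/.XX, (0,1):-1/.XO/XOO/.XX, (2,0):+1/..O/XOO/XXX*
[..O/XOO/XXX] O move#2: (0,0):-1/O.O/XOO/XXX*, (0,1):-1/.OO/XOO/XXX
[O.O/XOO/XXX] X move#3: (0,1):+1/OXO/XOO/XXX*
[OXO/XOO/XXX] end (terminal -1, O#4); searched ..O/XOO/.XX to 6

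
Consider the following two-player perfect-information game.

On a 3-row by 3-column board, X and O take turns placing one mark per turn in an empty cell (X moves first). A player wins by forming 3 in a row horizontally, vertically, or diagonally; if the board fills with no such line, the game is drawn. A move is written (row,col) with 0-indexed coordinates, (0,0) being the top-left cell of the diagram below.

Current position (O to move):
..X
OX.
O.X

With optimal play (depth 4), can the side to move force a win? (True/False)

O winning at [..X/OX./O.X]: True

ply 1, O at ..X/OX./O.X | (0,0)=+1→O.X/OX./O.X*; (0,1)=-1→.OX/OX./O.X; (1,2)=-1→..X/OXO/O.X; (2,1)=-1→..X/OX./OOX
ply 2: O.X/OX./O.X is terminal -1 (X); from ..X/OX./O.X depth 4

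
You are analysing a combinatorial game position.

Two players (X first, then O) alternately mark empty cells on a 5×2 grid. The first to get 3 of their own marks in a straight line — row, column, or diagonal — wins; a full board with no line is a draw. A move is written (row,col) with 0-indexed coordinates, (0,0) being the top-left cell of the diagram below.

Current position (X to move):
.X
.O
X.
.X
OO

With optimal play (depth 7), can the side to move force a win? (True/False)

ply 1, X at .X/.O/X./.X/OO | (0,0)=+0→XX/.O/X./.X/OO; (1,0)=+1→.X/XO/X./.X/OO*; (2,1)=+0→.X/.O/XX/.X/OO; (3,0)=+0→.X/.O/X./XX/OO
ply 2, O at .X/XO/X./.X/OO | (0,0)=-1→OX/XO/X./.X/OO*; (2,1)=-1→.X/XO/XO/.X/OO; (3,0)=-1→.X/XO/X./OX/OO
ply 3, X at OX/XO/X./.X/OO | (2,1)=+0→OX/XO/XX/.X/OO; (3,0)=+1→OX/XO/X./XX/OO*
ply 4: OX/XO/X./XX/OO is terminal -1 (O); from .X/.O/X./.X/OO depth 7

X winning at [.X/.O/X./.X/OO]: True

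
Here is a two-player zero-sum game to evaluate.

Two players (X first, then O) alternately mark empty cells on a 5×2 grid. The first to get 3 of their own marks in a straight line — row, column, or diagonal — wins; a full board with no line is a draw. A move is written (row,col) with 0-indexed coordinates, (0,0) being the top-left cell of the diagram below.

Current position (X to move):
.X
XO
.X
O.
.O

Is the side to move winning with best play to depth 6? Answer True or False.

X winning at [.X/XO/.X/O./.O]: False

p1 X@[.X/XO/.X/O./.O]: (0,0)[XX/XO/.X/O./.O]+0* (2,0)[.X/XO/XX/O./.O]+0 (3,1)[.X/XO/.X/OX/.O]+0 (4,0)[.X/XO/.X/O./XO]+0
p2 O@[XX/XO/.X/O./.O]: (2,0)[XX/XO/OX/O./.O]+0* (3,1)[XX/XO/.X/OO/.O]-1 (4,0)[XX/XO/.X/O./OO]-1
p3 X@[XX/XO/OX/O./.O]: (3,1)[XX/XO/OX/OX/.O]-1 (4,0)[XX/XO/OX/O./XO]+0*
p4 O@[XX/XO/OX/O./XO]: (3,1)[XX/XO/OX/OO/XO]+0*
p5 X@[XX/XO/OX/OO/XO] terminal +0; root [.X/XO/.X/O./.O] d6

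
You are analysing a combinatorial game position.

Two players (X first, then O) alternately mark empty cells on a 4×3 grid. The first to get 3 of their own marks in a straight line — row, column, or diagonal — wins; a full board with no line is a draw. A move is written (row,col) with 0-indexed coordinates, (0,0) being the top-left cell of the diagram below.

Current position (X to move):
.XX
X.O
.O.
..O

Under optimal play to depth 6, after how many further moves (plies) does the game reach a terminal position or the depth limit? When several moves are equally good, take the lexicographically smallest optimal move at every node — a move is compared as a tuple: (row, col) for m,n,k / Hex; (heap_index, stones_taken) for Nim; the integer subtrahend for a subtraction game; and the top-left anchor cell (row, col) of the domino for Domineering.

PV length from [.XX/X.O/.O./..O]: 1 ply

[.XX/X.O/.O./..O] X move#1: (0,0):+1/XXX/X.O/.O./..O*, (1,1):-1/.XX/XXO/.O./..O, (2,0):-1/.XX/X.O/XO./..O, (2,2):-1/.XX/X.O/.OX/..O, (3,0):-1/.XX/X.O/.O./X.O, (3,1):-1/.XX/X.O/.O./.XO
[XXX/X.O/.O./..O] end (terminal -1, O#2); searched .XX/X.O/.O./..O to 6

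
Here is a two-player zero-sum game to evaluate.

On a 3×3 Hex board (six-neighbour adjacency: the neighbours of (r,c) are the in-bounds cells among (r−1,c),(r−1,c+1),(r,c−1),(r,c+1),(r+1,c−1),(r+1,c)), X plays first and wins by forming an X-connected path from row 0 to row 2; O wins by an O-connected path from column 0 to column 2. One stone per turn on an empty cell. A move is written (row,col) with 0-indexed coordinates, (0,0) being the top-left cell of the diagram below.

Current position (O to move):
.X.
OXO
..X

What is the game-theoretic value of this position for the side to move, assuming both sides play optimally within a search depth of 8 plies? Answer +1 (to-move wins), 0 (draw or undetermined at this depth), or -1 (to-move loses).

value(.X./OXO/..X, O) = -1

p1 O@[.X./OXO/..X]: (0,0)[OX./OXO/..X]-1* (0,2)[.XO/OXO/..X]-1 (2,0)[.X./OXO/O.X]-1 (2,1)[.X./OXO/.OX]-1
p2 X@[OX./OXO/..X]: (0,2)[OXX/OXO/..X]+1* (2,0)[OX./OXO/X.X]+1 (2,1)[OX./OXO/.XX]+1
p3 O@[OXX/OXO/..X]: (2,0)[OXX/OXO/O.X]-1* (2,1)[OXX/OXO/.OX]-1
p4 X@[OXX/OXO/O.X]: (2,1)[OXX/OXO/OXX]+1*
p5 O@[OXX/OXO/OXX] terminal -1; root [.X./OXO/..X] d8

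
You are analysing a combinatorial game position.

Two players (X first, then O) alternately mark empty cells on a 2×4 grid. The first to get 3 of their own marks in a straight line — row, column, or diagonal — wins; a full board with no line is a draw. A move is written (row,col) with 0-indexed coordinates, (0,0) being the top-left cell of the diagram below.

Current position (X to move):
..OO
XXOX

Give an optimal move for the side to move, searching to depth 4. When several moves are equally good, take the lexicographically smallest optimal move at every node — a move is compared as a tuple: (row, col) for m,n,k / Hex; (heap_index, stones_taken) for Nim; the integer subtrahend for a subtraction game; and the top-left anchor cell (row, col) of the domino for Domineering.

p1 X@[..OO/XXOX]: (0,0)[X.OO/XXOX]-1 (0,1)[.XOO/XXOX]+0*
p2 O@[.XOO/XXOX]: (0,0)[OXOO/XXOX]+0*
p3 X@[OXOO/XXOX] terminal +0; root [..OO/XXOX] d4

X's best at [..OO/XXOX]: (0,1)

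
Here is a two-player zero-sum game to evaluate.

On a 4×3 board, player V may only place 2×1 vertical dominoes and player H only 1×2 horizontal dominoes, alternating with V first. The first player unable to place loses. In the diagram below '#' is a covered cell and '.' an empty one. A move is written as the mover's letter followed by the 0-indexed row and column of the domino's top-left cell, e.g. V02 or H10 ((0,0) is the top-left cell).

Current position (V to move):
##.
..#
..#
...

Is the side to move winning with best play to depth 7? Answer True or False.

V winning at [##./..#/..#/...]: True

ply 1, V at ##./..#/..#/... | V10=+1→##./#.#/#.#/...*; V11=+1→##./.##/.##/...; V20=+1→##./..#/#.#/#..; V21=+1→##./..#/.##/.#.
ply 2, H at ##./#.#/#.#/... | H30=-1→##./#.#/#.#/##.*; H31=-1→##./#.#/#.#/.##
ply 3, V at ##./#.#/#.#/##. | V11=+1→##./###/###/##.*
ply 4: ##./###/###/##. is terminal -1 (H); from ##./..#/..#/... depth 7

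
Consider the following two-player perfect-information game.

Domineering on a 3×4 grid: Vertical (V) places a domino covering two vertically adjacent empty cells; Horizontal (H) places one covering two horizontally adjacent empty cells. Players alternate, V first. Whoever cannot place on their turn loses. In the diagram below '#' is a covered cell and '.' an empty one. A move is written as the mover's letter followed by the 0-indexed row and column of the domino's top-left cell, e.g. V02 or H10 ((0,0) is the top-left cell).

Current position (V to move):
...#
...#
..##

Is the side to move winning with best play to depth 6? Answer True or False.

ply 1, V at ...#/...#/..## | V00=-1→#..#/#..#/..##; V01=+1→.#.#/.#.#/..##*; V02=-1→..##/..##/..##; V10=-1→...#/#..#/#.##; V11=+1→...#/.#.#/.###
ply 2, H at .#.#/.#.#/..## | H20=-1→.#.#/.#.#/####*
ply 3, V at .#.#/.#.#/#### | V00=+1→##.#/##.#/####*; V02=+1→.###/.###/####
ply 4: ##.#/##.#/#### is terminal -1 (H); from ...#/...#/..## depth 6

V winning at [...#/...#/..##]: True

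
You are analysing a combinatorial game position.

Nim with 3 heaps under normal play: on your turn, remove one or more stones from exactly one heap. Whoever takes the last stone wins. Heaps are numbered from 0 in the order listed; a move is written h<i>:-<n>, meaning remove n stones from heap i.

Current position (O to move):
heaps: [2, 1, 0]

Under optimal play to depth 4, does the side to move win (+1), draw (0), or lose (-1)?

value((2,1,0), O) = +1

p1 O@[(2,1,0)]: h0:-1[(1,1,0)]+1* h0:-2[(0,1,0)]-1 h1:-1[(2,0,0)]-1
p2 X@[(1,1,0)]: h0:-1[(0,1,0)]-1* h1:-1[(1,0,0)]-1
p3 O@[(0,1,0)]: h1:-1[(0,0,0)]+1*
p4 X@[(0,0,0)] terminal -1; root [(2,1,0)] d4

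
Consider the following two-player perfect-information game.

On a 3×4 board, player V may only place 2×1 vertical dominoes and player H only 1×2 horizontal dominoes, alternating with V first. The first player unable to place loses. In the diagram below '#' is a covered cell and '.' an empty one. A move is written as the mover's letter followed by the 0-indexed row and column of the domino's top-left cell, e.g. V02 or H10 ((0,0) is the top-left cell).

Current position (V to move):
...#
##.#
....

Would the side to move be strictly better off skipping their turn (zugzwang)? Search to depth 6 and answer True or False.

ply 1, V at ...#/##.#/.... | V02=-1→..##/####/....*; V12=-1→...#/####/..#.
ply 2, H at ..##/####/.... | H00=+1→####/####/....*; H20=+1→..##/####/##..; H21=+1→..##/####/.##.; H22=+1→..##/####/..##
ply 3: ####/####/.... is terminal -1 (V); from ...#/##.#/.... depth 6
if V skipped the turn, H would face:
~ ply 1, H at ...#/##.#/.... | H00=+1→##.#/##.#/....*; H01=+1→.###/##.#/....; H20=+1→...#/##.#/##..; H21=+1→...#/##.#/.##.; H22=+1→...#/##.#/..##
~ ply 2, V at ##.#/##.#/.... | V02=-1→####/####/....*; V12=-1→##.#/####/..#.
~ ply 3, H at ####/####/.... | H20=+1→####/####/##..*; H21=+1→####/####/.##.; H22=+1→####/####/..##
~ ply 4: ####/####/##.. is terminal -1 (V); from ...#/##.#/.... depth 6
compare (V): move=-1 vs pass=-1

zugzwang(...#/##.#/...., V) = False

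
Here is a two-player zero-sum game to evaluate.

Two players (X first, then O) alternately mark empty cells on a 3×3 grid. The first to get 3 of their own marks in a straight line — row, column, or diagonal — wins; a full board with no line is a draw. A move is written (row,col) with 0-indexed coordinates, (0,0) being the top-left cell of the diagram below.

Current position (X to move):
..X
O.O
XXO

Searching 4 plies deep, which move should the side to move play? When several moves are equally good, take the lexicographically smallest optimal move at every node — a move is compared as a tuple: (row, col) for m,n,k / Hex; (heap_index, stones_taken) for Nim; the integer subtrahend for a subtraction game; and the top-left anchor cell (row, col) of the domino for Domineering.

X's best at [..X/O.O/XXO]: (1,1)

ply 1, X at ..X/O.O/XXO | (0,0)=-1→X.X/O.O/XXO; (0,1)=-1→.XX/O.O/XXO; (1,1)=+1→..X/OXO/XXO*
ply 2: ..X/OXO/XXO is terminal -1 (O); from ..X/O.O/XXO depth 4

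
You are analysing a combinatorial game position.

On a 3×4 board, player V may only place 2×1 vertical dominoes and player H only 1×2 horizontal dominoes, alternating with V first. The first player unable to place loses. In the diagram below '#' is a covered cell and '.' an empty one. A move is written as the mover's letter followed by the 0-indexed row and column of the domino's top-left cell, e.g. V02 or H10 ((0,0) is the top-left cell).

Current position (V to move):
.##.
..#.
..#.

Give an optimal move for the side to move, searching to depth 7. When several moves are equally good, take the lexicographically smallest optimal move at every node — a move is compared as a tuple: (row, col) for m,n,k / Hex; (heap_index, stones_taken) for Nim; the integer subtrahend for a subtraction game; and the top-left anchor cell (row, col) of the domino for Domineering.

ply 1, V at .##./..#./..#. | V00=+1→###./#.#./..#.*; V03=-1→.###/..##/..#.; V10=+1→.##./#.#./#.#.; V11=+1→.##./.##./.##.; V13=-1→.##./..##/..##
ply 2, H at ###./#.#./..#. | H20=-1→###./#.#./###.*
ply 3, V at ###./#.#./###. | V03=+1→####/#.##/###.*; V13=+1→###./#.##/####
ply 4: ####/#.##/###. is terminal -1 (H); from .##./..#./..#. depth 7

V's best at [.##./..#./..#.]: V00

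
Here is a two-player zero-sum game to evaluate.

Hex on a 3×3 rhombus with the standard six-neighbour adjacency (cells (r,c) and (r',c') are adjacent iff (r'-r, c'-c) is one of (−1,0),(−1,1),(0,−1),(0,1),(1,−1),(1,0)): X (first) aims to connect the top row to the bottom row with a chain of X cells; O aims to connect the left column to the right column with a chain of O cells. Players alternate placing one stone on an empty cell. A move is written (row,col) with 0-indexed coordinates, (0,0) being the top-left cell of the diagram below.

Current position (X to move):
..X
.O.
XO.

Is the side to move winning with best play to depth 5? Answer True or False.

ply 1, X at ..X/.O./XO. | (0,0)=-1→X.X/.O./XO.; (0,1)=-1→.XX/.O./XO.; (1,0)=+1→..X/XO./XO.*; (1,2)=+1→..X/.OX/XO.; (2,2)=+1→..X/.O./XOX
ply 2, O at ..X/XO./XO. | (0,0)=-1→O.X/XO./XO.*; (0,1)=-1→.OX/XO./XO.; (1,2)=-1→..X/XOO/XO.; (2,2)=-1→..X/XO./XOO
ply 3, X at O.X/XO./XO. | (0,1)=+1→OXX/XO./XO.*; (1,2)=+1→O.X/XOX/XO.; (2,2)=+1→O.X/XO./XOX
ply 4: OXX/XO./XO. is terminal -1 (O); from ..X/.O./XO. depth 5

X winning at [..X/.O./XO.]: True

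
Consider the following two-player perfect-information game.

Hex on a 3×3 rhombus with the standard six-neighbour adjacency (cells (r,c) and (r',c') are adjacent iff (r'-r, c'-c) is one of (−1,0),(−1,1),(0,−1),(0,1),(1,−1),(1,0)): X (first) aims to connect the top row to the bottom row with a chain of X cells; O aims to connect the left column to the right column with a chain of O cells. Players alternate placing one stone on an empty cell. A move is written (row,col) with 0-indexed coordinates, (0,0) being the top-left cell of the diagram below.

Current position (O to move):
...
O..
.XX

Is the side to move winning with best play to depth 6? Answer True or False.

p1 O@[.../O../.XX]: (0,0)[O../O../.XX]-1 (0,1)[.O./O../.XX]-1 (0,2)[..O/O../.XX]+1* (1,1)[.../OO./.XX]+1 (1,2)[.../O.O/.XX]-1 (2,0)[.../O../OXX]-1
p2 X@[..O/O../.XX]: (0,0)[X.O/O../.XX]-1* (0,1)[.XO/O../.XX]-1 (1,1)[..O/OX./.XX]-1 (1,2)[..O/O.X/.XX]-1 (2,0)[..O/O../XXX]-1
p3 O@[X.O/O../.XX]: (0,1)[XOO/O../.XX]+1* (1,1)[X.O/OO./.XX]+1 (1,2)[X.O/O.O/.XX]+1 (2,0)[X.O/O../OXX]+1
p4 X@[XOO/O../.XX] terminal -1; root [.../O../.XX] d6

O winning at [.../O../.XX]: True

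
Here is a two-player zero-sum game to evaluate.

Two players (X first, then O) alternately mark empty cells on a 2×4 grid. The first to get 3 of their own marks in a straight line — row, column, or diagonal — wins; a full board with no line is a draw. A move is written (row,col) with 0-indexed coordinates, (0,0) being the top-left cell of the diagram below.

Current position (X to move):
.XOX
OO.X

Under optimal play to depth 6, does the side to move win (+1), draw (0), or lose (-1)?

value(.XOX/OO.X, X) = 0

ply 1, X at .XOX/OO.X | (0,0)=-1→XXOX/OO.X; (1,2)=+0→.XOX/OOXX*
ply 2, O at .XOX/OOXX | (0,0)=+0→OXOX/OOXX*
ply 3: OXOX/OOXX is terminal +0 (X); from .XOX/OO.X depth 6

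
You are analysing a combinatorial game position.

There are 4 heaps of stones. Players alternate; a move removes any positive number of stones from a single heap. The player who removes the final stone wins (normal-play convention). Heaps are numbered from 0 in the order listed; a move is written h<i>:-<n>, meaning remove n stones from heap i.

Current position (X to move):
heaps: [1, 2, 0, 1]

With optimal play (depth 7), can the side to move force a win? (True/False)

X winning at [(1,2,0,1)]: True

[(1,2,0,1)] X move#1: h0:-1:-1/(0,2,0,1), h1:-1:-1/(1,1,0,1), h1:-2:+1/(1,0,0,1)*, h3:-1:-1/(1,2,0,0)
[(1,0,0,1)] O move#2: h0:-1:-1/(0,0,0,1)*, h3:-1:-1/(1,0,0,0)
[(0,0,0,1)] X move#3: h3:-1:+1/(0,0,0,0)*
[(0,0,0,0)] end (terminal -1, O#4); searched (1,2,0,1) to 7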